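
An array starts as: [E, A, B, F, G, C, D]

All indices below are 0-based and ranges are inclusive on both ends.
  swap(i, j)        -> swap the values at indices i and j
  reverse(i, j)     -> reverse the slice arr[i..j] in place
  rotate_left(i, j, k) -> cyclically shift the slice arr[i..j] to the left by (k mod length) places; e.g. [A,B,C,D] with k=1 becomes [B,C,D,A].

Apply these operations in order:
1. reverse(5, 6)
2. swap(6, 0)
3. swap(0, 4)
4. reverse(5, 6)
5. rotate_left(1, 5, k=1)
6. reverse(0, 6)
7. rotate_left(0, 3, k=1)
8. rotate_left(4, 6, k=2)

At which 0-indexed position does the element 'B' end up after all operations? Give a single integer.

After 1 (reverse(5, 6)): [E, A, B, F, G, D, C]
After 2 (swap(6, 0)): [C, A, B, F, G, D, E]
After 3 (swap(0, 4)): [G, A, B, F, C, D, E]
After 4 (reverse(5, 6)): [G, A, B, F, C, E, D]
After 5 (rotate_left(1, 5, k=1)): [G, B, F, C, E, A, D]
After 6 (reverse(0, 6)): [D, A, E, C, F, B, G]
After 7 (rotate_left(0, 3, k=1)): [A, E, C, D, F, B, G]
After 8 (rotate_left(4, 6, k=2)): [A, E, C, D, G, F, B]

Answer: 6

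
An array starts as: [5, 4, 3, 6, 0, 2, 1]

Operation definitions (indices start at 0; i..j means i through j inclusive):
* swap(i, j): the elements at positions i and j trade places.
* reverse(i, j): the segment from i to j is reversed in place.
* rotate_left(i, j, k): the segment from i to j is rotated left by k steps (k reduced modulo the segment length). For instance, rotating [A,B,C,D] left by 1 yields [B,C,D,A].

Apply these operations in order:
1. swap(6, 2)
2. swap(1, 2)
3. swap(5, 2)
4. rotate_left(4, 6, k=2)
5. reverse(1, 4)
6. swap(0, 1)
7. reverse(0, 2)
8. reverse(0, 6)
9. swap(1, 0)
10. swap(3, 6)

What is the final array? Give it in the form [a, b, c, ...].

After 1 (swap(6, 2)): [5, 4, 1, 6, 0, 2, 3]
After 2 (swap(1, 2)): [5, 1, 4, 6, 0, 2, 3]
After 3 (swap(5, 2)): [5, 1, 2, 6, 0, 4, 3]
After 4 (rotate_left(4, 6, k=2)): [5, 1, 2, 6, 3, 0, 4]
After 5 (reverse(1, 4)): [5, 3, 6, 2, 1, 0, 4]
After 6 (swap(0, 1)): [3, 5, 6, 2, 1, 0, 4]
After 7 (reverse(0, 2)): [6, 5, 3, 2, 1, 0, 4]
After 8 (reverse(0, 6)): [4, 0, 1, 2, 3, 5, 6]
After 9 (swap(1, 0)): [0, 4, 1, 2, 3, 5, 6]
After 10 (swap(3, 6)): [0, 4, 1, 6, 3, 5, 2]

Answer: [0, 4, 1, 6, 3, 5, 2]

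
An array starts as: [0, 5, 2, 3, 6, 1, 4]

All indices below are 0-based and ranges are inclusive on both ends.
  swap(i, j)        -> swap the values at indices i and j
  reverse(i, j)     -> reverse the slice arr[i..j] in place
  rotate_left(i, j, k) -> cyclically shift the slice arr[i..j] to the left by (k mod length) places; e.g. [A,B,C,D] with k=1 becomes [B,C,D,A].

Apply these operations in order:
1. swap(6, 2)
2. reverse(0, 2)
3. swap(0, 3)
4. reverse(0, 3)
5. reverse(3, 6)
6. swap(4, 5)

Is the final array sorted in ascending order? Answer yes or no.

Answer: no

Derivation:
After 1 (swap(6, 2)): [0, 5, 4, 3, 6, 1, 2]
After 2 (reverse(0, 2)): [4, 5, 0, 3, 6, 1, 2]
After 3 (swap(0, 3)): [3, 5, 0, 4, 6, 1, 2]
After 4 (reverse(0, 3)): [4, 0, 5, 3, 6, 1, 2]
After 5 (reverse(3, 6)): [4, 0, 5, 2, 1, 6, 3]
After 6 (swap(4, 5)): [4, 0, 5, 2, 6, 1, 3]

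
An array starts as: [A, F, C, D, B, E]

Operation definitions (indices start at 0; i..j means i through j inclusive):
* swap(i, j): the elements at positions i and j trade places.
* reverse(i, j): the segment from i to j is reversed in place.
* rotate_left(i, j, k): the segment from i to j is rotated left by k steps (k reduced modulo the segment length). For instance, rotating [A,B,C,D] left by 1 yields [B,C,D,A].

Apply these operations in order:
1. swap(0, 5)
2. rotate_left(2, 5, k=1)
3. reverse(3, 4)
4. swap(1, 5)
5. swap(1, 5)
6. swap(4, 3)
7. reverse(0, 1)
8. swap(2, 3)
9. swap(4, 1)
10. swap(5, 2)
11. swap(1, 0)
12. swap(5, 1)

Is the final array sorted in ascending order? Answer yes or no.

After 1 (swap(0, 5)): [E, F, C, D, B, A]
After 2 (rotate_left(2, 5, k=1)): [E, F, D, B, A, C]
After 3 (reverse(3, 4)): [E, F, D, A, B, C]
After 4 (swap(1, 5)): [E, C, D, A, B, F]
After 5 (swap(1, 5)): [E, F, D, A, B, C]
After 6 (swap(4, 3)): [E, F, D, B, A, C]
After 7 (reverse(0, 1)): [F, E, D, B, A, C]
After 8 (swap(2, 3)): [F, E, B, D, A, C]
After 9 (swap(4, 1)): [F, A, B, D, E, C]
After 10 (swap(5, 2)): [F, A, C, D, E, B]
After 11 (swap(1, 0)): [A, F, C, D, E, B]
After 12 (swap(5, 1)): [A, B, C, D, E, F]

Answer: yes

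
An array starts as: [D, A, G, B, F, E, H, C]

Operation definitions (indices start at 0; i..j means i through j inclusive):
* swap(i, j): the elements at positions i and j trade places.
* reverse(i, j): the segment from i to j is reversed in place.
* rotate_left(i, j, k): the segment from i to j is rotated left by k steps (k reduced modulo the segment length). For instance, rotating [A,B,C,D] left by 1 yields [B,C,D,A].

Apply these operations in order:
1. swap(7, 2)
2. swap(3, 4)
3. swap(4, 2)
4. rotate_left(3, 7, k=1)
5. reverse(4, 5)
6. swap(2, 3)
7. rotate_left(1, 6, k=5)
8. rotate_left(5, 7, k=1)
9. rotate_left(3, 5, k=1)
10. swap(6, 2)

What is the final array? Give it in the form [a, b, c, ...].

Answer: [D, G, F, B, E, C, A, H]

Derivation:
After 1 (swap(7, 2)): [D, A, C, B, F, E, H, G]
After 2 (swap(3, 4)): [D, A, C, F, B, E, H, G]
After 3 (swap(4, 2)): [D, A, B, F, C, E, H, G]
After 4 (rotate_left(3, 7, k=1)): [D, A, B, C, E, H, G, F]
After 5 (reverse(4, 5)): [D, A, B, C, H, E, G, F]
After 6 (swap(2, 3)): [D, A, C, B, H, E, G, F]
After 7 (rotate_left(1, 6, k=5)): [D, G, A, C, B, H, E, F]
After 8 (rotate_left(5, 7, k=1)): [D, G, A, C, B, E, F, H]
After 9 (rotate_left(3, 5, k=1)): [D, G, A, B, E, C, F, H]
After 10 (swap(6, 2)): [D, G, F, B, E, C, A, H]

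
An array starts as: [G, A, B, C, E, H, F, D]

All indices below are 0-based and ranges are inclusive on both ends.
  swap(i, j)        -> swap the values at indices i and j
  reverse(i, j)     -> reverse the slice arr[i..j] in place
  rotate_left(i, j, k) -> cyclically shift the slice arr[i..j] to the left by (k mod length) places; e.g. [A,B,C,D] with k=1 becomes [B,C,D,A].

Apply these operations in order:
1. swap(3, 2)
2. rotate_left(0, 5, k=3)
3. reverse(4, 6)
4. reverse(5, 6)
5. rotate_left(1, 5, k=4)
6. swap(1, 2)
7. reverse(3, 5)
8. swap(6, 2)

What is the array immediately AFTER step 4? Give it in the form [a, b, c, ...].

After 1 (swap(3, 2)): [G, A, C, B, E, H, F, D]
After 2 (rotate_left(0, 5, k=3)): [B, E, H, G, A, C, F, D]
After 3 (reverse(4, 6)): [B, E, H, G, F, C, A, D]
After 4 (reverse(5, 6)): [B, E, H, G, F, A, C, D]

Answer: [B, E, H, G, F, A, C, D]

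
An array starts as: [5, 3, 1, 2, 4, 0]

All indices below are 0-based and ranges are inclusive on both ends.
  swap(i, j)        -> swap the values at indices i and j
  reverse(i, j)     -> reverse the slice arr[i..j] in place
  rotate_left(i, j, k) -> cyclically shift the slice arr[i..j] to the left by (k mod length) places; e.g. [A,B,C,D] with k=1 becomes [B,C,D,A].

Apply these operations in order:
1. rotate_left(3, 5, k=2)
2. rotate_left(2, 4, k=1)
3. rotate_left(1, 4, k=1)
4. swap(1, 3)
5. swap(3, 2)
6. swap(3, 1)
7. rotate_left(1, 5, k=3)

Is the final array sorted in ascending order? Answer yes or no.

Answer: no

Derivation:
After 1 (rotate_left(3, 5, k=2)): [5, 3, 1, 0, 2, 4]
After 2 (rotate_left(2, 4, k=1)): [5, 3, 0, 2, 1, 4]
After 3 (rotate_left(1, 4, k=1)): [5, 0, 2, 1, 3, 4]
After 4 (swap(1, 3)): [5, 1, 2, 0, 3, 4]
After 5 (swap(3, 2)): [5, 1, 0, 2, 3, 4]
After 6 (swap(3, 1)): [5, 2, 0, 1, 3, 4]
After 7 (rotate_left(1, 5, k=3)): [5, 3, 4, 2, 0, 1]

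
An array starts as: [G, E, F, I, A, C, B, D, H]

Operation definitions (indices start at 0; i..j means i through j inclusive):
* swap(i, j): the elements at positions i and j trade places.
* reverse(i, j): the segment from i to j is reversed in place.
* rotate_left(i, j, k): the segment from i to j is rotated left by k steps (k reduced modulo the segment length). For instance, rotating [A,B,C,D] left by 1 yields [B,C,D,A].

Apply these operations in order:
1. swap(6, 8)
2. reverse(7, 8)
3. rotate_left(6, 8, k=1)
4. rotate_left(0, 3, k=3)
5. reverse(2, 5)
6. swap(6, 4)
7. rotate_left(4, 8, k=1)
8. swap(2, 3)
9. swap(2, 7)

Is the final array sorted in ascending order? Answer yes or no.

After 1 (swap(6, 8)): [G, E, F, I, A, C, H, D, B]
After 2 (reverse(7, 8)): [G, E, F, I, A, C, H, B, D]
After 3 (rotate_left(6, 8, k=1)): [G, E, F, I, A, C, B, D, H]
After 4 (rotate_left(0, 3, k=3)): [I, G, E, F, A, C, B, D, H]
After 5 (reverse(2, 5)): [I, G, C, A, F, E, B, D, H]
After 6 (swap(6, 4)): [I, G, C, A, B, E, F, D, H]
After 7 (rotate_left(4, 8, k=1)): [I, G, C, A, E, F, D, H, B]
After 8 (swap(2, 3)): [I, G, A, C, E, F, D, H, B]
After 9 (swap(2, 7)): [I, G, H, C, E, F, D, A, B]

Answer: no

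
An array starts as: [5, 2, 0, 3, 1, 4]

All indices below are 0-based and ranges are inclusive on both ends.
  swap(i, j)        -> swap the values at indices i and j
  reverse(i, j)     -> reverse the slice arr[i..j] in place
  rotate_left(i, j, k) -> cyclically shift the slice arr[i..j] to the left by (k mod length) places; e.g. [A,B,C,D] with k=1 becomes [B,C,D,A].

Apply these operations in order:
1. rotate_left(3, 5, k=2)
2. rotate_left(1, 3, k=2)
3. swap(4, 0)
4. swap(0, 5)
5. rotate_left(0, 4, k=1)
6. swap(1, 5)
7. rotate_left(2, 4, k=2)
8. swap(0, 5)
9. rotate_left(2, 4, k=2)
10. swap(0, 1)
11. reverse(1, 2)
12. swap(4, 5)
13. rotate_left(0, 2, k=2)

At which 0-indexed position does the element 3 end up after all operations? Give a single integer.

After 1 (rotate_left(3, 5, k=2)): [5, 2, 0, 4, 3, 1]
After 2 (rotate_left(1, 3, k=2)): [5, 4, 2, 0, 3, 1]
After 3 (swap(4, 0)): [3, 4, 2, 0, 5, 1]
After 4 (swap(0, 5)): [1, 4, 2, 0, 5, 3]
After 5 (rotate_left(0, 4, k=1)): [4, 2, 0, 5, 1, 3]
After 6 (swap(1, 5)): [4, 3, 0, 5, 1, 2]
After 7 (rotate_left(2, 4, k=2)): [4, 3, 1, 0, 5, 2]
After 8 (swap(0, 5)): [2, 3, 1, 0, 5, 4]
After 9 (rotate_left(2, 4, k=2)): [2, 3, 5, 1, 0, 4]
After 10 (swap(0, 1)): [3, 2, 5, 1, 0, 4]
After 11 (reverse(1, 2)): [3, 5, 2, 1, 0, 4]
After 12 (swap(4, 5)): [3, 5, 2, 1, 4, 0]
After 13 (rotate_left(0, 2, k=2)): [2, 3, 5, 1, 4, 0]

Answer: 1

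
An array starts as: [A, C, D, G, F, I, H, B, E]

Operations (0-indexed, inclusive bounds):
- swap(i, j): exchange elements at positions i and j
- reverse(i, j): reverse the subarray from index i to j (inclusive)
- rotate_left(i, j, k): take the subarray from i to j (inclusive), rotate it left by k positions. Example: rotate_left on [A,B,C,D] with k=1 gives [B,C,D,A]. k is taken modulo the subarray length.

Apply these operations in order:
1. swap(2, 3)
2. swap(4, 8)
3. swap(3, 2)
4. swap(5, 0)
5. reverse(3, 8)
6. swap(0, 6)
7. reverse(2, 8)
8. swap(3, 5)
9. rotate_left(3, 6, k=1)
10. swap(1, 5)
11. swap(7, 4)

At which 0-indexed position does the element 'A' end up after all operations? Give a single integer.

After 1 (swap(2, 3)): [A, C, G, D, F, I, H, B, E]
After 2 (swap(4, 8)): [A, C, G, D, E, I, H, B, F]
After 3 (swap(3, 2)): [A, C, D, G, E, I, H, B, F]
After 4 (swap(5, 0)): [I, C, D, G, E, A, H, B, F]
After 5 (reverse(3, 8)): [I, C, D, F, B, H, A, E, G]
After 6 (swap(0, 6)): [A, C, D, F, B, H, I, E, G]
After 7 (reverse(2, 8)): [A, C, G, E, I, H, B, F, D]
After 8 (swap(3, 5)): [A, C, G, H, I, E, B, F, D]
After 9 (rotate_left(3, 6, k=1)): [A, C, G, I, E, B, H, F, D]
After 10 (swap(1, 5)): [A, B, G, I, E, C, H, F, D]
After 11 (swap(7, 4)): [A, B, G, I, F, C, H, E, D]

Answer: 0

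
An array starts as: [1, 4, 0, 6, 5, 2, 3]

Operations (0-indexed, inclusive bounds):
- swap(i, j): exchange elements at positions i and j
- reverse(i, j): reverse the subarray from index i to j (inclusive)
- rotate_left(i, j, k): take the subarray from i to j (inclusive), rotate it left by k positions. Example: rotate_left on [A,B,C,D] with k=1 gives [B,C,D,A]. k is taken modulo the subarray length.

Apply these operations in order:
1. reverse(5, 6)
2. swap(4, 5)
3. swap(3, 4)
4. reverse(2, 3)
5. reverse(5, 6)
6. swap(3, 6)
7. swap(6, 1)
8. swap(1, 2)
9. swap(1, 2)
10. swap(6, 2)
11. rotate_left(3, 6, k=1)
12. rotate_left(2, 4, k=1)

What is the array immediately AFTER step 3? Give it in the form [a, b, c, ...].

Answer: [1, 4, 0, 3, 6, 5, 2]

Derivation:
After 1 (reverse(5, 6)): [1, 4, 0, 6, 5, 3, 2]
After 2 (swap(4, 5)): [1, 4, 0, 6, 3, 5, 2]
After 3 (swap(3, 4)): [1, 4, 0, 3, 6, 5, 2]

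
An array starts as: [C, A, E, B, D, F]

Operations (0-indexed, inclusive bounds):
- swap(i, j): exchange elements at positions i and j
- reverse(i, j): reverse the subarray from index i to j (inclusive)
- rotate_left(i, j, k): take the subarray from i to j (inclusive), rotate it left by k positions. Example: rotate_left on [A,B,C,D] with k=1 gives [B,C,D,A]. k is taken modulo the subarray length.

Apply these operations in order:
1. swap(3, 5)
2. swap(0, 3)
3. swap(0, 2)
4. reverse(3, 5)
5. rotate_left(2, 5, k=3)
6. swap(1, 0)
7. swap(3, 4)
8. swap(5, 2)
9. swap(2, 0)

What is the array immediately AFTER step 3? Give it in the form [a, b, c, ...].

After 1 (swap(3, 5)): [C, A, E, F, D, B]
After 2 (swap(0, 3)): [F, A, E, C, D, B]
After 3 (swap(0, 2)): [E, A, F, C, D, B]

Answer: [E, A, F, C, D, B]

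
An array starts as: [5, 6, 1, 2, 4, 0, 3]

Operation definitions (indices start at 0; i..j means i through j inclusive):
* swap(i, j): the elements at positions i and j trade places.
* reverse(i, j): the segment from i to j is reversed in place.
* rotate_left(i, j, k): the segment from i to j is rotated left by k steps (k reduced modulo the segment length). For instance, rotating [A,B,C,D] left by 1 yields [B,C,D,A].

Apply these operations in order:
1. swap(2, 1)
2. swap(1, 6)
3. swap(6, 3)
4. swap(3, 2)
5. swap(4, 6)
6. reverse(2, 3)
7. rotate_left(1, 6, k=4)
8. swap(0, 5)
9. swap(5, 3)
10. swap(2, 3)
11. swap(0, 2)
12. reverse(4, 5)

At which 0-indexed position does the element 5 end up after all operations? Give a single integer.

Answer: 0

Derivation:
After 1 (swap(2, 1)): [5, 1, 6, 2, 4, 0, 3]
After 2 (swap(1, 6)): [5, 3, 6, 2, 4, 0, 1]
After 3 (swap(6, 3)): [5, 3, 6, 1, 4, 0, 2]
After 4 (swap(3, 2)): [5, 3, 1, 6, 4, 0, 2]
After 5 (swap(4, 6)): [5, 3, 1, 6, 2, 0, 4]
After 6 (reverse(2, 3)): [5, 3, 6, 1, 2, 0, 4]
After 7 (rotate_left(1, 6, k=4)): [5, 0, 4, 3, 6, 1, 2]
After 8 (swap(0, 5)): [1, 0, 4, 3, 6, 5, 2]
After 9 (swap(5, 3)): [1, 0, 4, 5, 6, 3, 2]
After 10 (swap(2, 3)): [1, 0, 5, 4, 6, 3, 2]
After 11 (swap(0, 2)): [5, 0, 1, 4, 6, 3, 2]
After 12 (reverse(4, 5)): [5, 0, 1, 4, 3, 6, 2]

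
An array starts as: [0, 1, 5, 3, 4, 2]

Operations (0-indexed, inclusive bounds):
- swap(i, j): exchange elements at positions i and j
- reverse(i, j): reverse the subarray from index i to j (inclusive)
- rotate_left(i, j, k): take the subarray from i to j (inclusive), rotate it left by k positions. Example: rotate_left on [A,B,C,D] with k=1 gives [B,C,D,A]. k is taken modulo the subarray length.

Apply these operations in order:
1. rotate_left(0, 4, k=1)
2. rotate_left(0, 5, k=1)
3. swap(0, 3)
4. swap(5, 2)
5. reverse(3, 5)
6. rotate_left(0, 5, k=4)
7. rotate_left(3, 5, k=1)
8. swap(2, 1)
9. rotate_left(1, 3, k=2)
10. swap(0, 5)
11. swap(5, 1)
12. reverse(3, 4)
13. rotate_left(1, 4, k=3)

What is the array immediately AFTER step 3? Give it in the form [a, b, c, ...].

After 1 (rotate_left(0, 4, k=1)): [1, 5, 3, 4, 0, 2]
After 2 (rotate_left(0, 5, k=1)): [5, 3, 4, 0, 2, 1]
After 3 (swap(0, 3)): [0, 3, 4, 5, 2, 1]

Answer: [0, 3, 4, 5, 2, 1]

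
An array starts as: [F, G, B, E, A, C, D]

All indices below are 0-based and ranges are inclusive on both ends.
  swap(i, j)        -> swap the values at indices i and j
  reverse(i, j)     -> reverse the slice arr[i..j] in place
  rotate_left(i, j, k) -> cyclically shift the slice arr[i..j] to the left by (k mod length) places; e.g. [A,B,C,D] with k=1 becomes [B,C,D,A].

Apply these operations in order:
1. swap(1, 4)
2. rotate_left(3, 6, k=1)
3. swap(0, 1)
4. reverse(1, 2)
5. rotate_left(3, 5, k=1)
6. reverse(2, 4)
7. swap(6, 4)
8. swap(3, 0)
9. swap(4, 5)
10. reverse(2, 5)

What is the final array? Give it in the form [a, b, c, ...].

After 1 (swap(1, 4)): [F, A, B, E, G, C, D]
After 2 (rotate_left(3, 6, k=1)): [F, A, B, G, C, D, E]
After 3 (swap(0, 1)): [A, F, B, G, C, D, E]
After 4 (reverse(1, 2)): [A, B, F, G, C, D, E]
After 5 (rotate_left(3, 5, k=1)): [A, B, F, C, D, G, E]
After 6 (reverse(2, 4)): [A, B, D, C, F, G, E]
After 7 (swap(6, 4)): [A, B, D, C, E, G, F]
After 8 (swap(3, 0)): [C, B, D, A, E, G, F]
After 9 (swap(4, 5)): [C, B, D, A, G, E, F]
After 10 (reverse(2, 5)): [C, B, E, G, A, D, F]

Answer: [C, B, E, G, A, D, F]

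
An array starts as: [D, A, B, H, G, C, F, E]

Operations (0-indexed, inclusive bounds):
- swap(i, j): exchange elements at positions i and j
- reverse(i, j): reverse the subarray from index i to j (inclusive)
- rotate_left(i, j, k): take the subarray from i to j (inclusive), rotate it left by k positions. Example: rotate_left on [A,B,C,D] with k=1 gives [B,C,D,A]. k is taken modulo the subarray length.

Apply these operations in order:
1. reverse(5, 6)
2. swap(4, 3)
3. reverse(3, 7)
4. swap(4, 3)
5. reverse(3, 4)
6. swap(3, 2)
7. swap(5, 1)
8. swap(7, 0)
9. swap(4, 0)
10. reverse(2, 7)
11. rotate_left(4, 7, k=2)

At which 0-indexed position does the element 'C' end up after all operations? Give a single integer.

Answer: 0

Derivation:
After 1 (reverse(5, 6)): [D, A, B, H, G, F, C, E]
After 2 (swap(4, 3)): [D, A, B, G, H, F, C, E]
After 3 (reverse(3, 7)): [D, A, B, E, C, F, H, G]
After 4 (swap(4, 3)): [D, A, B, C, E, F, H, G]
After 5 (reverse(3, 4)): [D, A, B, E, C, F, H, G]
After 6 (swap(3, 2)): [D, A, E, B, C, F, H, G]
After 7 (swap(5, 1)): [D, F, E, B, C, A, H, G]
After 8 (swap(7, 0)): [G, F, E, B, C, A, H, D]
After 9 (swap(4, 0)): [C, F, E, B, G, A, H, D]
After 10 (reverse(2, 7)): [C, F, D, H, A, G, B, E]
After 11 (rotate_left(4, 7, k=2)): [C, F, D, H, B, E, A, G]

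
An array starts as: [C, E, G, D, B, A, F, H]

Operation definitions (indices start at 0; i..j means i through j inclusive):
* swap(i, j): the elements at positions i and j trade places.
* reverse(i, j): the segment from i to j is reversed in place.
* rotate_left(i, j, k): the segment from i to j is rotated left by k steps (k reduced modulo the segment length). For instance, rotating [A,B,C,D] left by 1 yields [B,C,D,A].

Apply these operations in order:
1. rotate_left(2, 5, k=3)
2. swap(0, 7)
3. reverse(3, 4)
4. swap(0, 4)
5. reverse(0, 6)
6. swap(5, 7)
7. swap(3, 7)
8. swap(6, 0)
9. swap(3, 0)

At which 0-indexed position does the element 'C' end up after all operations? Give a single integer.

Answer: 5

Derivation:
After 1 (rotate_left(2, 5, k=3)): [C, E, A, G, D, B, F, H]
After 2 (swap(0, 7)): [H, E, A, G, D, B, F, C]
After 3 (reverse(3, 4)): [H, E, A, D, G, B, F, C]
After 4 (swap(0, 4)): [G, E, A, D, H, B, F, C]
After 5 (reverse(0, 6)): [F, B, H, D, A, E, G, C]
After 6 (swap(5, 7)): [F, B, H, D, A, C, G, E]
After 7 (swap(3, 7)): [F, B, H, E, A, C, G, D]
After 8 (swap(6, 0)): [G, B, H, E, A, C, F, D]
After 9 (swap(3, 0)): [E, B, H, G, A, C, F, D]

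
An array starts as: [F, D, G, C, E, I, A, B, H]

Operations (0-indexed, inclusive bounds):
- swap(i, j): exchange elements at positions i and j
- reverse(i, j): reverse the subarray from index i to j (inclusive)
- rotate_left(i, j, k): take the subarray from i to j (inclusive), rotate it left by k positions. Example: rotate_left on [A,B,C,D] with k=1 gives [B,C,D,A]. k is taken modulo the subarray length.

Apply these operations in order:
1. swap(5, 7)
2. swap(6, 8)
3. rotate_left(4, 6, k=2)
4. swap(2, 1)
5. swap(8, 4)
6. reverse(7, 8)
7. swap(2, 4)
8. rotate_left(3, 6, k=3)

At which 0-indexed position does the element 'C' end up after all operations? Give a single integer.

Answer: 4

Derivation:
After 1 (swap(5, 7)): [F, D, G, C, E, B, A, I, H]
After 2 (swap(6, 8)): [F, D, G, C, E, B, H, I, A]
After 3 (rotate_left(4, 6, k=2)): [F, D, G, C, H, E, B, I, A]
After 4 (swap(2, 1)): [F, G, D, C, H, E, B, I, A]
After 5 (swap(8, 4)): [F, G, D, C, A, E, B, I, H]
After 6 (reverse(7, 8)): [F, G, D, C, A, E, B, H, I]
After 7 (swap(2, 4)): [F, G, A, C, D, E, B, H, I]
After 8 (rotate_left(3, 6, k=3)): [F, G, A, B, C, D, E, H, I]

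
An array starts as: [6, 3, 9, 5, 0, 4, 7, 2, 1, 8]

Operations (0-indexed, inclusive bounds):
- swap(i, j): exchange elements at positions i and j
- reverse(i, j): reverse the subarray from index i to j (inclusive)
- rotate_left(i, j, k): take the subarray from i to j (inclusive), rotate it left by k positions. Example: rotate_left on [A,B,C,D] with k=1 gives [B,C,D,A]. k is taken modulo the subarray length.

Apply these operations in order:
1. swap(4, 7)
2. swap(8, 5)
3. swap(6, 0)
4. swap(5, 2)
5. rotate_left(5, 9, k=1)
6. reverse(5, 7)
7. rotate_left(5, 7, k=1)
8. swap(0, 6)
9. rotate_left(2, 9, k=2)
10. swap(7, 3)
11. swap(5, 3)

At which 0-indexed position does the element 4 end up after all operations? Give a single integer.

After 1 (swap(4, 7)): [6, 3, 9, 5, 2, 4, 7, 0, 1, 8]
After 2 (swap(8, 5)): [6, 3, 9, 5, 2, 1, 7, 0, 4, 8]
After 3 (swap(6, 0)): [7, 3, 9, 5, 2, 1, 6, 0, 4, 8]
After 4 (swap(5, 2)): [7, 3, 1, 5, 2, 9, 6, 0, 4, 8]
After 5 (rotate_left(5, 9, k=1)): [7, 3, 1, 5, 2, 6, 0, 4, 8, 9]
After 6 (reverse(5, 7)): [7, 3, 1, 5, 2, 4, 0, 6, 8, 9]
After 7 (rotate_left(5, 7, k=1)): [7, 3, 1, 5, 2, 0, 6, 4, 8, 9]
After 8 (swap(0, 6)): [6, 3, 1, 5, 2, 0, 7, 4, 8, 9]
After 9 (rotate_left(2, 9, k=2)): [6, 3, 2, 0, 7, 4, 8, 9, 1, 5]
After 10 (swap(7, 3)): [6, 3, 2, 9, 7, 4, 8, 0, 1, 5]
After 11 (swap(5, 3)): [6, 3, 2, 4, 7, 9, 8, 0, 1, 5]

Answer: 3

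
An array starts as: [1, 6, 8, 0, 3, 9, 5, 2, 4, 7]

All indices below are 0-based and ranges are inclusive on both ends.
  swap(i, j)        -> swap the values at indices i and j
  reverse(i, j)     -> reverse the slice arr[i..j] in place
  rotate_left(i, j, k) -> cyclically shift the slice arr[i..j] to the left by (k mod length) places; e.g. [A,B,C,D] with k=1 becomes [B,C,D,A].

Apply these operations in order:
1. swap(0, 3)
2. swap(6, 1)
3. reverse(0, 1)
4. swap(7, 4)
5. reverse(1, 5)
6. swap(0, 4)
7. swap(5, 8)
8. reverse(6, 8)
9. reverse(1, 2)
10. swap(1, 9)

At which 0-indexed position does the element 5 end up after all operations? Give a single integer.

Answer: 4

Derivation:
After 1 (swap(0, 3)): [0, 6, 8, 1, 3, 9, 5, 2, 4, 7]
After 2 (swap(6, 1)): [0, 5, 8, 1, 3, 9, 6, 2, 4, 7]
After 3 (reverse(0, 1)): [5, 0, 8, 1, 3, 9, 6, 2, 4, 7]
After 4 (swap(7, 4)): [5, 0, 8, 1, 2, 9, 6, 3, 4, 7]
After 5 (reverse(1, 5)): [5, 9, 2, 1, 8, 0, 6, 3, 4, 7]
After 6 (swap(0, 4)): [8, 9, 2, 1, 5, 0, 6, 3, 4, 7]
After 7 (swap(5, 8)): [8, 9, 2, 1, 5, 4, 6, 3, 0, 7]
After 8 (reverse(6, 8)): [8, 9, 2, 1, 5, 4, 0, 3, 6, 7]
After 9 (reverse(1, 2)): [8, 2, 9, 1, 5, 4, 0, 3, 6, 7]
After 10 (swap(1, 9)): [8, 7, 9, 1, 5, 4, 0, 3, 6, 2]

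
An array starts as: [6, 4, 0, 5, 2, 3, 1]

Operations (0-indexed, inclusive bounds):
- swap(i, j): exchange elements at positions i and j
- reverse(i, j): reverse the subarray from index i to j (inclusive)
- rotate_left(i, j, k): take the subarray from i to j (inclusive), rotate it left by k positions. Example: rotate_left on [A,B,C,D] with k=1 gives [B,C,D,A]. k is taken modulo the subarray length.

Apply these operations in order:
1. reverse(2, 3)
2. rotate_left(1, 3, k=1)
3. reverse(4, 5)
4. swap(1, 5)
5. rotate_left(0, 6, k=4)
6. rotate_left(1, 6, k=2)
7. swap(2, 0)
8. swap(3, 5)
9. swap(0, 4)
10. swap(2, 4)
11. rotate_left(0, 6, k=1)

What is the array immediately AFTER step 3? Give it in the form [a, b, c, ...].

After 1 (reverse(2, 3)): [6, 4, 5, 0, 2, 3, 1]
After 2 (rotate_left(1, 3, k=1)): [6, 5, 0, 4, 2, 3, 1]
After 3 (reverse(4, 5)): [6, 5, 0, 4, 3, 2, 1]

Answer: [6, 5, 0, 4, 3, 2, 1]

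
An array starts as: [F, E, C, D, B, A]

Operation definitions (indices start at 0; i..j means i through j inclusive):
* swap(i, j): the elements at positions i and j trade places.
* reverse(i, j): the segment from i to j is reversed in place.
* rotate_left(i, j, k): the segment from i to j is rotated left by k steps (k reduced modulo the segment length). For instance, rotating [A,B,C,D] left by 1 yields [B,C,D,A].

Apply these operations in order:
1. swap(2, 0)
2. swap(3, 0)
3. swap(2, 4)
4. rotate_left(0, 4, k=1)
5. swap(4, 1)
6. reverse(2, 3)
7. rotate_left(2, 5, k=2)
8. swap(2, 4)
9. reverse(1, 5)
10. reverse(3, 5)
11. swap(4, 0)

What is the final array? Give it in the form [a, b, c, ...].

After 1 (swap(2, 0)): [C, E, F, D, B, A]
After 2 (swap(3, 0)): [D, E, F, C, B, A]
After 3 (swap(2, 4)): [D, E, B, C, F, A]
After 4 (rotate_left(0, 4, k=1)): [E, B, C, F, D, A]
After 5 (swap(4, 1)): [E, D, C, F, B, A]
After 6 (reverse(2, 3)): [E, D, F, C, B, A]
After 7 (rotate_left(2, 5, k=2)): [E, D, B, A, F, C]
After 8 (swap(2, 4)): [E, D, F, A, B, C]
After 9 (reverse(1, 5)): [E, C, B, A, F, D]
After 10 (reverse(3, 5)): [E, C, B, D, F, A]
After 11 (swap(4, 0)): [F, C, B, D, E, A]

Answer: [F, C, B, D, E, A]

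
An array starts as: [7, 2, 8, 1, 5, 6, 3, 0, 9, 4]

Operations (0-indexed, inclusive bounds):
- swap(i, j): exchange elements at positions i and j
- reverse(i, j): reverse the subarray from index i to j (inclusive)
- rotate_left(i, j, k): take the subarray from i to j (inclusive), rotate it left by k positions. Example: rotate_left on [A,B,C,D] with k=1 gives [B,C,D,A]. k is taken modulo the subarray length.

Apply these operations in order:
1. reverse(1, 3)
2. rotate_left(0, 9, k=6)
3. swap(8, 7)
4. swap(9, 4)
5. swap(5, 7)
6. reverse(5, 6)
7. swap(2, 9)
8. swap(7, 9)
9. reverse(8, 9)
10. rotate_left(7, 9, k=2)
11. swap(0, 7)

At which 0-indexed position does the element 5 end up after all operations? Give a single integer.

Answer: 6

Derivation:
After 1 (reverse(1, 3)): [7, 1, 8, 2, 5, 6, 3, 0, 9, 4]
After 2 (rotate_left(0, 9, k=6)): [3, 0, 9, 4, 7, 1, 8, 2, 5, 6]
After 3 (swap(8, 7)): [3, 0, 9, 4, 7, 1, 8, 5, 2, 6]
After 4 (swap(9, 4)): [3, 0, 9, 4, 6, 1, 8, 5, 2, 7]
After 5 (swap(5, 7)): [3, 0, 9, 4, 6, 5, 8, 1, 2, 7]
After 6 (reverse(5, 6)): [3, 0, 9, 4, 6, 8, 5, 1, 2, 7]
After 7 (swap(2, 9)): [3, 0, 7, 4, 6, 8, 5, 1, 2, 9]
After 8 (swap(7, 9)): [3, 0, 7, 4, 6, 8, 5, 9, 2, 1]
After 9 (reverse(8, 9)): [3, 0, 7, 4, 6, 8, 5, 9, 1, 2]
After 10 (rotate_left(7, 9, k=2)): [3, 0, 7, 4, 6, 8, 5, 2, 9, 1]
After 11 (swap(0, 7)): [2, 0, 7, 4, 6, 8, 5, 3, 9, 1]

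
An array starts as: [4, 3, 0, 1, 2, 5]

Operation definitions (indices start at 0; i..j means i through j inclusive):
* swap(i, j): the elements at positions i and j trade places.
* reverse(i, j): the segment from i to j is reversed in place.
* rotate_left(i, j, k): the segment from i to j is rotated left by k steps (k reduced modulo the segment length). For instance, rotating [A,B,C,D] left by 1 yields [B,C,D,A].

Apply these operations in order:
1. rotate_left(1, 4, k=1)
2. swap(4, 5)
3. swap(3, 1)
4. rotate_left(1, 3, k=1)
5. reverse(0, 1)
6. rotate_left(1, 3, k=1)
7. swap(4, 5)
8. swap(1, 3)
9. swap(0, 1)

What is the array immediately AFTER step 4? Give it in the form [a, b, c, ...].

After 1 (rotate_left(1, 4, k=1)): [4, 0, 1, 2, 3, 5]
After 2 (swap(4, 5)): [4, 0, 1, 2, 5, 3]
After 3 (swap(3, 1)): [4, 2, 1, 0, 5, 3]
After 4 (rotate_left(1, 3, k=1)): [4, 1, 0, 2, 5, 3]

Answer: [4, 1, 0, 2, 5, 3]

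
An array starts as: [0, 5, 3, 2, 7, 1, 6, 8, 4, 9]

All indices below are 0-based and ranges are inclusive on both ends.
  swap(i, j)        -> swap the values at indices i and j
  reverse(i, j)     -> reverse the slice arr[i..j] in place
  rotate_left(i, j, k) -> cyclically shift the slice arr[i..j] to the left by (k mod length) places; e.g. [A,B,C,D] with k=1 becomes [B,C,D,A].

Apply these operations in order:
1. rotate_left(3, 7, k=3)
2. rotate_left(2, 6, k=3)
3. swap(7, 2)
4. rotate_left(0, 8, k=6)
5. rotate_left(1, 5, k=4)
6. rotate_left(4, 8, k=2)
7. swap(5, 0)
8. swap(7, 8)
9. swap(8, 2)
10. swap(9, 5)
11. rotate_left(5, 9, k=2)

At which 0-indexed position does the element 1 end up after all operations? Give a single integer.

After 1 (rotate_left(3, 7, k=3)): [0, 5, 3, 6, 8, 2, 7, 1, 4, 9]
After 2 (rotate_left(2, 6, k=3)): [0, 5, 2, 7, 3, 6, 8, 1, 4, 9]
After 3 (swap(7, 2)): [0, 5, 1, 7, 3, 6, 8, 2, 4, 9]
After 4 (rotate_left(0, 8, k=6)): [8, 2, 4, 0, 5, 1, 7, 3, 6, 9]
After 5 (rotate_left(1, 5, k=4)): [8, 1, 2, 4, 0, 5, 7, 3, 6, 9]
After 6 (rotate_left(4, 8, k=2)): [8, 1, 2, 4, 7, 3, 6, 0, 5, 9]
After 7 (swap(5, 0)): [3, 1, 2, 4, 7, 8, 6, 0, 5, 9]
After 8 (swap(7, 8)): [3, 1, 2, 4, 7, 8, 6, 5, 0, 9]
After 9 (swap(8, 2)): [3, 1, 0, 4, 7, 8, 6, 5, 2, 9]
After 10 (swap(9, 5)): [3, 1, 0, 4, 7, 9, 6, 5, 2, 8]
After 11 (rotate_left(5, 9, k=2)): [3, 1, 0, 4, 7, 5, 2, 8, 9, 6]

Answer: 1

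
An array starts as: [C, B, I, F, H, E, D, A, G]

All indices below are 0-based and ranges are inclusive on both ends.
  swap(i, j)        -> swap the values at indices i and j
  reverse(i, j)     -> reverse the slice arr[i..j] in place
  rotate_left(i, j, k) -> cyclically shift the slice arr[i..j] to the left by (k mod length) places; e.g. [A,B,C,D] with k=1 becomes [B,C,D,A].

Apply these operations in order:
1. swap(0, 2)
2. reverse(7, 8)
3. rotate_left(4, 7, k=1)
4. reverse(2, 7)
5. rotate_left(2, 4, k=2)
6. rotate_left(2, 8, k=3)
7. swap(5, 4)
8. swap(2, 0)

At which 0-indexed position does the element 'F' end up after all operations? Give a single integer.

Answer: 3

Derivation:
After 1 (swap(0, 2)): [I, B, C, F, H, E, D, A, G]
After 2 (reverse(7, 8)): [I, B, C, F, H, E, D, G, A]
After 3 (rotate_left(4, 7, k=1)): [I, B, C, F, E, D, G, H, A]
After 4 (reverse(2, 7)): [I, B, H, G, D, E, F, C, A]
After 5 (rotate_left(2, 4, k=2)): [I, B, D, H, G, E, F, C, A]
After 6 (rotate_left(2, 8, k=3)): [I, B, E, F, C, A, D, H, G]
After 7 (swap(5, 4)): [I, B, E, F, A, C, D, H, G]
After 8 (swap(2, 0)): [E, B, I, F, A, C, D, H, G]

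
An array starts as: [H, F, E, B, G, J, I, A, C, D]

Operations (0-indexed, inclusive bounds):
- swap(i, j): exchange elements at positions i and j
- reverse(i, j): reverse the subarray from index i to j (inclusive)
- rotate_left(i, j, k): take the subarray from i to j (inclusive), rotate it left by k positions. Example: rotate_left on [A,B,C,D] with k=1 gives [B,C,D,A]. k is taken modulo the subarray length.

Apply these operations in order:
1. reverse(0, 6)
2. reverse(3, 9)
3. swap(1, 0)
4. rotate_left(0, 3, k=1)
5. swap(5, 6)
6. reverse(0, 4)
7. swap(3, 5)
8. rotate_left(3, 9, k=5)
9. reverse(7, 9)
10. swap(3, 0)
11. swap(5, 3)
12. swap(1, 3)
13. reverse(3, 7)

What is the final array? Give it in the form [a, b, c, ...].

Answer: [E, H, D, F, I, C, B, J, A, G]

Derivation:
After 1 (reverse(0, 6)): [I, J, G, B, E, F, H, A, C, D]
After 2 (reverse(3, 9)): [I, J, G, D, C, A, H, F, E, B]
After 3 (swap(1, 0)): [J, I, G, D, C, A, H, F, E, B]
After 4 (rotate_left(0, 3, k=1)): [I, G, D, J, C, A, H, F, E, B]
After 5 (swap(5, 6)): [I, G, D, J, C, H, A, F, E, B]
After 6 (reverse(0, 4)): [C, J, D, G, I, H, A, F, E, B]
After 7 (swap(3, 5)): [C, J, D, H, I, G, A, F, E, B]
After 8 (rotate_left(3, 9, k=5)): [C, J, D, E, B, H, I, G, A, F]
After 9 (reverse(7, 9)): [C, J, D, E, B, H, I, F, A, G]
After 10 (swap(3, 0)): [E, J, D, C, B, H, I, F, A, G]
After 11 (swap(5, 3)): [E, J, D, H, B, C, I, F, A, G]
After 12 (swap(1, 3)): [E, H, D, J, B, C, I, F, A, G]
After 13 (reverse(3, 7)): [E, H, D, F, I, C, B, J, A, G]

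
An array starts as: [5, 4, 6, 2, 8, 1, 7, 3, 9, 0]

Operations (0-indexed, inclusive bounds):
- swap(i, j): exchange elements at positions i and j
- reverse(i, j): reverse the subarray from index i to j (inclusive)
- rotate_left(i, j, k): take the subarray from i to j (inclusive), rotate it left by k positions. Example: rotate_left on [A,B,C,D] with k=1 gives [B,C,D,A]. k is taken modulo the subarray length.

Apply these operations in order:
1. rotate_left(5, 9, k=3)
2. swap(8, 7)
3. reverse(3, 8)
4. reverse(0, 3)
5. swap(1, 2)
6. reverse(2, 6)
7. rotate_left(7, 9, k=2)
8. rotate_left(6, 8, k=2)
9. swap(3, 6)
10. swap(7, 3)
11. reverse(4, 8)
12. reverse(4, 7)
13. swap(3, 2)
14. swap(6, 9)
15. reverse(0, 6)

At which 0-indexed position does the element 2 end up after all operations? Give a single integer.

After 1 (rotate_left(5, 9, k=3)): [5, 4, 6, 2, 8, 9, 0, 1, 7, 3]
After 2 (swap(8, 7)): [5, 4, 6, 2, 8, 9, 0, 7, 1, 3]
After 3 (reverse(3, 8)): [5, 4, 6, 1, 7, 0, 9, 8, 2, 3]
After 4 (reverse(0, 3)): [1, 6, 4, 5, 7, 0, 9, 8, 2, 3]
After 5 (swap(1, 2)): [1, 4, 6, 5, 7, 0, 9, 8, 2, 3]
After 6 (reverse(2, 6)): [1, 4, 9, 0, 7, 5, 6, 8, 2, 3]
After 7 (rotate_left(7, 9, k=2)): [1, 4, 9, 0, 7, 5, 6, 3, 8, 2]
After 8 (rotate_left(6, 8, k=2)): [1, 4, 9, 0, 7, 5, 8, 6, 3, 2]
After 9 (swap(3, 6)): [1, 4, 9, 8, 7, 5, 0, 6, 3, 2]
After 10 (swap(7, 3)): [1, 4, 9, 6, 7, 5, 0, 8, 3, 2]
After 11 (reverse(4, 8)): [1, 4, 9, 6, 3, 8, 0, 5, 7, 2]
After 12 (reverse(4, 7)): [1, 4, 9, 6, 5, 0, 8, 3, 7, 2]
After 13 (swap(3, 2)): [1, 4, 6, 9, 5, 0, 8, 3, 7, 2]
After 14 (swap(6, 9)): [1, 4, 6, 9, 5, 0, 2, 3, 7, 8]
After 15 (reverse(0, 6)): [2, 0, 5, 9, 6, 4, 1, 3, 7, 8]

Answer: 0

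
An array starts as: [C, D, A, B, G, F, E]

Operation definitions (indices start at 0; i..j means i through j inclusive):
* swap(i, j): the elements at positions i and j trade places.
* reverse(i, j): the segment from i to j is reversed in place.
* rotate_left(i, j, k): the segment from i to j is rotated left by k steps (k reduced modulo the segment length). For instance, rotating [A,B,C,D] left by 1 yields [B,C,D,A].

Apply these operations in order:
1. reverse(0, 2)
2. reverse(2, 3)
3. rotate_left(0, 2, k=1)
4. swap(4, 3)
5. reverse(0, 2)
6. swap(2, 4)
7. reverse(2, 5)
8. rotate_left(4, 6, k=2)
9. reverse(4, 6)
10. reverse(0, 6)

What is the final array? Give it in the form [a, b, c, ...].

After 1 (reverse(0, 2)): [A, D, C, B, G, F, E]
After 2 (reverse(2, 3)): [A, D, B, C, G, F, E]
After 3 (rotate_left(0, 2, k=1)): [D, B, A, C, G, F, E]
After 4 (swap(4, 3)): [D, B, A, G, C, F, E]
After 5 (reverse(0, 2)): [A, B, D, G, C, F, E]
After 6 (swap(2, 4)): [A, B, C, G, D, F, E]
After 7 (reverse(2, 5)): [A, B, F, D, G, C, E]
After 8 (rotate_left(4, 6, k=2)): [A, B, F, D, E, G, C]
After 9 (reverse(4, 6)): [A, B, F, D, C, G, E]
After 10 (reverse(0, 6)): [E, G, C, D, F, B, A]

Answer: [E, G, C, D, F, B, A]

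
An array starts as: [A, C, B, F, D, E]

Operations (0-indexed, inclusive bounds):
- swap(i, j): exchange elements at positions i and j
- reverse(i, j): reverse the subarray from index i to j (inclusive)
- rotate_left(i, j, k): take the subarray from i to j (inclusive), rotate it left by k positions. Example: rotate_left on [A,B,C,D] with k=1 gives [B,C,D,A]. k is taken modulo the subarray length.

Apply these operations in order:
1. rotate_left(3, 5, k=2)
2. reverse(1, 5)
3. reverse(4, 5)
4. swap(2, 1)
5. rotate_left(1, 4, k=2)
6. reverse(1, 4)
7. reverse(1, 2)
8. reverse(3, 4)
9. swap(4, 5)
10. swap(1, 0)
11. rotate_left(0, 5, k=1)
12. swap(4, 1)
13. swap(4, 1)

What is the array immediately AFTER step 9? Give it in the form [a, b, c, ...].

After 1 (rotate_left(3, 5, k=2)): [A, C, B, E, F, D]
After 2 (reverse(1, 5)): [A, D, F, E, B, C]
After 3 (reverse(4, 5)): [A, D, F, E, C, B]
After 4 (swap(2, 1)): [A, F, D, E, C, B]
After 5 (rotate_left(1, 4, k=2)): [A, E, C, F, D, B]
After 6 (reverse(1, 4)): [A, D, F, C, E, B]
After 7 (reverse(1, 2)): [A, F, D, C, E, B]
After 8 (reverse(3, 4)): [A, F, D, E, C, B]
After 9 (swap(4, 5)): [A, F, D, E, B, C]

Answer: [A, F, D, E, B, C]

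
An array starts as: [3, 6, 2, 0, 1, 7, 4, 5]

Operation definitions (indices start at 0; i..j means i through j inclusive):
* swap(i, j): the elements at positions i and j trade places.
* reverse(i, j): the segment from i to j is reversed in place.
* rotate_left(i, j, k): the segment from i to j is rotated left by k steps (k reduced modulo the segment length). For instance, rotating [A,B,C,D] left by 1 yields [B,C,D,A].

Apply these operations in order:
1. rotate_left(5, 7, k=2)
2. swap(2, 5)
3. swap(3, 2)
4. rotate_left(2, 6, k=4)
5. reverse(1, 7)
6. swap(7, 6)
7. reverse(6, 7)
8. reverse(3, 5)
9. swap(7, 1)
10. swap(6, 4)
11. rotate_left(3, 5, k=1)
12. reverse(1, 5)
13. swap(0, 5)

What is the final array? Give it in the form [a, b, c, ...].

Answer: [6, 0, 1, 7, 2, 3, 5, 4]

Derivation:
After 1 (rotate_left(5, 7, k=2)): [3, 6, 2, 0, 1, 5, 7, 4]
After 2 (swap(2, 5)): [3, 6, 5, 0, 1, 2, 7, 4]
After 3 (swap(3, 2)): [3, 6, 0, 5, 1, 2, 7, 4]
After 4 (rotate_left(2, 6, k=4)): [3, 6, 7, 0, 5, 1, 2, 4]
After 5 (reverse(1, 7)): [3, 4, 2, 1, 5, 0, 7, 6]
After 6 (swap(7, 6)): [3, 4, 2, 1, 5, 0, 6, 7]
After 7 (reverse(6, 7)): [3, 4, 2, 1, 5, 0, 7, 6]
After 8 (reverse(3, 5)): [3, 4, 2, 0, 5, 1, 7, 6]
After 9 (swap(7, 1)): [3, 6, 2, 0, 5, 1, 7, 4]
After 10 (swap(6, 4)): [3, 6, 2, 0, 7, 1, 5, 4]
After 11 (rotate_left(3, 5, k=1)): [3, 6, 2, 7, 1, 0, 5, 4]
After 12 (reverse(1, 5)): [3, 0, 1, 7, 2, 6, 5, 4]
After 13 (swap(0, 5)): [6, 0, 1, 7, 2, 3, 5, 4]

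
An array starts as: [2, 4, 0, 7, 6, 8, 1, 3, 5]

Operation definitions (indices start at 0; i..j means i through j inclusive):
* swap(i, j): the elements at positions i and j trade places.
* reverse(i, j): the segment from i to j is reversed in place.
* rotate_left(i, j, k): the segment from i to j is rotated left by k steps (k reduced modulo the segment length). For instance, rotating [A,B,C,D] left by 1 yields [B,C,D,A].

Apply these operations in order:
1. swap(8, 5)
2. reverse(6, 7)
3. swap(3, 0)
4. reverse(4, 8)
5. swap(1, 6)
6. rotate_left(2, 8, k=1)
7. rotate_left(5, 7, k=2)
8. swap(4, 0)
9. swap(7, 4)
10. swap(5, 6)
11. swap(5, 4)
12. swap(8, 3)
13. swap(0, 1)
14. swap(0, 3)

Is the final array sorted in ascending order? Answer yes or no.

After 1 (swap(8, 5)): [2, 4, 0, 7, 6, 5, 1, 3, 8]
After 2 (reverse(6, 7)): [2, 4, 0, 7, 6, 5, 3, 1, 8]
After 3 (swap(3, 0)): [7, 4, 0, 2, 6, 5, 3, 1, 8]
After 4 (reverse(4, 8)): [7, 4, 0, 2, 8, 1, 3, 5, 6]
After 5 (swap(1, 6)): [7, 3, 0, 2, 8, 1, 4, 5, 6]
After 6 (rotate_left(2, 8, k=1)): [7, 3, 2, 8, 1, 4, 5, 6, 0]
After 7 (rotate_left(5, 7, k=2)): [7, 3, 2, 8, 1, 6, 4, 5, 0]
After 8 (swap(4, 0)): [1, 3, 2, 8, 7, 6, 4, 5, 0]
After 9 (swap(7, 4)): [1, 3, 2, 8, 5, 6, 4, 7, 0]
After 10 (swap(5, 6)): [1, 3, 2, 8, 5, 4, 6, 7, 0]
After 11 (swap(5, 4)): [1, 3, 2, 8, 4, 5, 6, 7, 0]
After 12 (swap(8, 3)): [1, 3, 2, 0, 4, 5, 6, 7, 8]
After 13 (swap(0, 1)): [3, 1, 2, 0, 4, 5, 6, 7, 8]
After 14 (swap(0, 3)): [0, 1, 2, 3, 4, 5, 6, 7, 8]

Answer: yes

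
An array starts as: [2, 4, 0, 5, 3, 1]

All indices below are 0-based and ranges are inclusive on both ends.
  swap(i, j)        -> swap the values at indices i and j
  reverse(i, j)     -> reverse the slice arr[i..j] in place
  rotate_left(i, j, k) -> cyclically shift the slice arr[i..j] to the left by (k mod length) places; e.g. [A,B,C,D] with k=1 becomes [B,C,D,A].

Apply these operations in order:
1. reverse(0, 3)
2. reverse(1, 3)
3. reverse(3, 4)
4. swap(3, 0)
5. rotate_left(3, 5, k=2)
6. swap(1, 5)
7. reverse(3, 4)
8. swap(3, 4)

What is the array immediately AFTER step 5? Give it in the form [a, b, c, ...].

Answer: [3, 2, 4, 1, 5, 0]

Derivation:
After 1 (reverse(0, 3)): [5, 0, 4, 2, 3, 1]
After 2 (reverse(1, 3)): [5, 2, 4, 0, 3, 1]
After 3 (reverse(3, 4)): [5, 2, 4, 3, 0, 1]
After 4 (swap(3, 0)): [3, 2, 4, 5, 0, 1]
After 5 (rotate_left(3, 5, k=2)): [3, 2, 4, 1, 5, 0]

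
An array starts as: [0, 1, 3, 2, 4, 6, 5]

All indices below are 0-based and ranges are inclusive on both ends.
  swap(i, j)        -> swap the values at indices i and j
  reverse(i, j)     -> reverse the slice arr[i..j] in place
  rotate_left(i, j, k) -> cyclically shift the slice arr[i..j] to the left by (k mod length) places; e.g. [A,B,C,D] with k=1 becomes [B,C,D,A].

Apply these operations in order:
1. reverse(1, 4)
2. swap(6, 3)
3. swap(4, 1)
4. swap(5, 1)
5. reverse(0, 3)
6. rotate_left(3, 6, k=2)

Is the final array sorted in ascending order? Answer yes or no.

Answer: no

Derivation:
After 1 (reverse(1, 4)): [0, 4, 2, 3, 1, 6, 5]
After 2 (swap(6, 3)): [0, 4, 2, 5, 1, 6, 3]
After 3 (swap(4, 1)): [0, 1, 2, 5, 4, 6, 3]
After 4 (swap(5, 1)): [0, 6, 2, 5, 4, 1, 3]
After 5 (reverse(0, 3)): [5, 2, 6, 0, 4, 1, 3]
After 6 (rotate_left(3, 6, k=2)): [5, 2, 6, 1, 3, 0, 4]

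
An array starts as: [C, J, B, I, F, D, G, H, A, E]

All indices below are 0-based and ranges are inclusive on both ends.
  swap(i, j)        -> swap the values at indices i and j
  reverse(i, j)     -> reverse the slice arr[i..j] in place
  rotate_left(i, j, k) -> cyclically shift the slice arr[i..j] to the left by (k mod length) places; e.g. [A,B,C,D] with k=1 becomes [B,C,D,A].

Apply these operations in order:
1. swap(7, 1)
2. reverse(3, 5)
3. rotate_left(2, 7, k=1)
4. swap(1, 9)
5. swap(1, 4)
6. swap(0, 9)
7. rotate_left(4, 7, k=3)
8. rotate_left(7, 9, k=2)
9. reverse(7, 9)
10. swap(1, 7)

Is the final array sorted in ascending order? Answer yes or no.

Answer: no

Derivation:
After 1 (swap(7, 1)): [C, H, B, I, F, D, G, J, A, E]
After 2 (reverse(3, 5)): [C, H, B, D, F, I, G, J, A, E]
After 3 (rotate_left(2, 7, k=1)): [C, H, D, F, I, G, J, B, A, E]
After 4 (swap(1, 9)): [C, E, D, F, I, G, J, B, A, H]
After 5 (swap(1, 4)): [C, I, D, F, E, G, J, B, A, H]
After 6 (swap(0, 9)): [H, I, D, F, E, G, J, B, A, C]
After 7 (rotate_left(4, 7, k=3)): [H, I, D, F, B, E, G, J, A, C]
After 8 (rotate_left(7, 9, k=2)): [H, I, D, F, B, E, G, C, J, A]
After 9 (reverse(7, 9)): [H, I, D, F, B, E, G, A, J, C]
After 10 (swap(1, 7)): [H, A, D, F, B, E, G, I, J, C]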